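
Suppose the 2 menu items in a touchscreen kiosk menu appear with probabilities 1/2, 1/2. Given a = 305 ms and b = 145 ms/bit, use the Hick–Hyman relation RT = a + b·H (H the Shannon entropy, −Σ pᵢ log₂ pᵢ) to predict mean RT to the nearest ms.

Each term −pᵢ log₂ pᵢ: 0.5·1 + 0.5·1; summed, H = 1.000 bits.
Mean RT = a + bH = 305 + 145·1.000 = 450.00 ms.

450 ms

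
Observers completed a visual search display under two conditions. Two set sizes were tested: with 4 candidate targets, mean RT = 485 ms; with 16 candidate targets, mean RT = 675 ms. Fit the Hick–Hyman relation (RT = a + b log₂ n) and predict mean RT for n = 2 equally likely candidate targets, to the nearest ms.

390 ms

With log₂ n on the abscissa the relation is linear; from the two conditions:
  b = (675 − 485) / (log₂ 16 − log₂ 4) = 190 / (4 − 2) = 95 ms/bit
  a = 485 − 95 × 2 = 295 ms
Then RT(2) = 295 + 95 × log₂ 2 = 295 + 95 × 1 ≈ 390.000 ms.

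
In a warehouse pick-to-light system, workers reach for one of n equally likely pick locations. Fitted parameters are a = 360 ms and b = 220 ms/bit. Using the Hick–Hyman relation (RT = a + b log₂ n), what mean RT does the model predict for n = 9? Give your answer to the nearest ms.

log₂(9) = 3.1699 bits, so RT = 360 + 220 × 3.1699 ≈ 1057.384 ms.

1057 ms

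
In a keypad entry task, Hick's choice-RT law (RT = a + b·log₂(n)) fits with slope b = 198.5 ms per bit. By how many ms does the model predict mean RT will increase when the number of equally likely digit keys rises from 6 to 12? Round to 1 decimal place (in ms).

198.5 ms

The intercept a cancels: ΔRT = b·(log₂ n₂ − log₂ n₁) = b·log₂(n₂/n₁).
log₂(12) − log₂(6) = log₂(12/6) = log₂(2) = 1.
ΔRT = 198.5 × 1.0000 = 198.500 ms.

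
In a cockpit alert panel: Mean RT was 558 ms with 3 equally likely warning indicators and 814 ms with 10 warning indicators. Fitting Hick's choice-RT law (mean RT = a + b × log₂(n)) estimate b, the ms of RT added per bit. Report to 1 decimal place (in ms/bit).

The slope on a log₂ axis is (814 − 558) / (3.3219 − 1.5850) = 147.383 ms/bit.

147.4 ms/bit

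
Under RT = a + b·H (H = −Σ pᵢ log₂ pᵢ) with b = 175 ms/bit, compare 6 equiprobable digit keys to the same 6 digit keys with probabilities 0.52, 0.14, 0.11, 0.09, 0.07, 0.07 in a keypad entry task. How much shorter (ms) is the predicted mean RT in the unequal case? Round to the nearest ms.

87 ms

The RT saving is b·ΔH. Equiprobable H₀ = log₂(6) = 2.5850 bits; with the given probabilities H = 2.0877 bits.
b·(H₀ − H) = 175 × (2.5850 − 2.0877) = 87.01 ms.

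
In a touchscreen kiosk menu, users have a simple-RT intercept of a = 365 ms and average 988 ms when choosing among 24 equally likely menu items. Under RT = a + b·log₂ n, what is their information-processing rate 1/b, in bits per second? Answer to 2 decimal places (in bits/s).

7.36 bits/s

Choice component = 988 − 365 = 623 ms over log₂(24) = 4.5850 bits.
b = 623 / 4.5850 = 135.879 ms/bit, so 1/b = 7.359 bits/s.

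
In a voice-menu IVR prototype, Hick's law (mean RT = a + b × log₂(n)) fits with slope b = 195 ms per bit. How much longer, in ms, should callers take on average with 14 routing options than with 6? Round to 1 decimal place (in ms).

238.4 ms

Only the slope matters, since a is common to both: ΔRT = b·log₂(n₂/n₁).
log₂(14) − log₂(6) = 3.8074 − 2.5850 = 1.2224.
ΔRT = 195 × 1.2224 = 238.367 ms.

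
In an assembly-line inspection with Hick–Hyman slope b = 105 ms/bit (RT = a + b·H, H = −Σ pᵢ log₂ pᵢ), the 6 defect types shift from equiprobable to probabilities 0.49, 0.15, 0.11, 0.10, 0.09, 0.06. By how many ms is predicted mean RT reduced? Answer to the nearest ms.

45 ms

Equiprobable entropy H₀ = log₂ 6 = 2.5850 bits.
Skewed entropy H = −Σ pᵢ log₂ pᵢ = 2.1535 bits.
ΔRT = b·(H₀ − H) = 105 × 0.4315 = 45.30 ms.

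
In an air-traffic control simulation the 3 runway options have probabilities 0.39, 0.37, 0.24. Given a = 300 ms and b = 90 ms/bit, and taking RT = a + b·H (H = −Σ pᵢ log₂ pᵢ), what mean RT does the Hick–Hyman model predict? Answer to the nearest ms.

440 ms

H = 0.39·log₂(1/0.39) + 0.37·log₂(1/0.37) + 0.24·log₂(1/0.24) = 1.5547 bits.
RT = 300 + 90 × 1.5547 = 439.92 ms.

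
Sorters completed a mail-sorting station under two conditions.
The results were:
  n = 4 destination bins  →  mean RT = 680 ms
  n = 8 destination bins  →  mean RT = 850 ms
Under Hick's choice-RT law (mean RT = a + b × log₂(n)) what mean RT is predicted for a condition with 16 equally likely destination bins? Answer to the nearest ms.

1020 ms

Fit slope and intercept:
  b = (850 − 680) / (log₂ 8 − log₂ 4) = 170 / (3 − 2) = 170 ms/bit
  a = 680 − 170 × 2 = 340 ms
Then RT(16) = 340 + 170 × log₂ 16 = 340 + 170 × 4 ≈ 1020.000 ms.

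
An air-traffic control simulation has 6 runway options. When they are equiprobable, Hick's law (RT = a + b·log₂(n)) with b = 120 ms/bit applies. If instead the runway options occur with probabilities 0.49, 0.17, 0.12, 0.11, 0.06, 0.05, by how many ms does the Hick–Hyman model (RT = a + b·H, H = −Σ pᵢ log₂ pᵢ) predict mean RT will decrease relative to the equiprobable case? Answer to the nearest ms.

The RT saving is b·ΔH. Equiprobable H₀ = log₂(6) = 2.5850 bits; with the given probabilities H = 2.1159 bits.
b·(H₀ − H) = 120 × (2.5850 − 2.1159) = 56.29 ms.

56 ms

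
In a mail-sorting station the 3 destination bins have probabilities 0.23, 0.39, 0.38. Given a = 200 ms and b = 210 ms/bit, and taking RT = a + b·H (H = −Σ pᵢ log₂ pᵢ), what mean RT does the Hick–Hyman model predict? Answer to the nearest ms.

525 ms

H = 0.23·log₂(1/0.23) + 0.39·log₂(1/0.39) + 0.38·log₂(1/0.38) = 1.5479 bits.
RT = 200 + 210 × 1.5479 = 525.06 ms.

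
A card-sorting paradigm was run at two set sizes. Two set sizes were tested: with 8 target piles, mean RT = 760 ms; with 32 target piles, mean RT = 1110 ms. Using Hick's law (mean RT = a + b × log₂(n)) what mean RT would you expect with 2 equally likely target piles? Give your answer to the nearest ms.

410 ms

With log₂ n on the abscissa the relation is linear; from the two conditions:
  b = (1110 − 760) / (log₂ 32 − log₂ 8) = 350 / (5 − 3) = 175 ms/bit
  a = 760 − 175 × 3 = 235 ms
Then RT(2) = 235 + 175 × log₂ 2 = 235 + 175 × 1 ≈ 410.000 ms.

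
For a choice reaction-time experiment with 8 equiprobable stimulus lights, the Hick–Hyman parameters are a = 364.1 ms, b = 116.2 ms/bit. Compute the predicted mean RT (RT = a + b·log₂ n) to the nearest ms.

log₂(8) = 3 bits, so RT = 364.1 + 116.2 × 3 ≈ 712.700 ms.

713 ms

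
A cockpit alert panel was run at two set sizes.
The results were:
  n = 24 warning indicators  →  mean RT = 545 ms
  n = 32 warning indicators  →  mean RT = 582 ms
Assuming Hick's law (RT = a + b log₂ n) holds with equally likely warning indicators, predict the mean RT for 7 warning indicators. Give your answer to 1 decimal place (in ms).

Solve the two-equation system in a and b:
  b = (582 − 545) / (log₂ 32 − log₂ 24) = 37 / (5 − 4.5850) = 89.149 ms/bit
  a = 545 − 89.149 × 4.5850 = 136.257 ms
Then RT(7) = 136.257 + 89.149 × log₂ 7 = 136.257 + 89.149 × 2.8074 ≈ 386.529 ms.

386.5 ms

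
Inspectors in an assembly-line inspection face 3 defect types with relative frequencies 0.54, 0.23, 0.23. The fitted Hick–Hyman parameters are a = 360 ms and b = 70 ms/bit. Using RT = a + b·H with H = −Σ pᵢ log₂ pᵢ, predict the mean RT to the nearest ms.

H = 0.54·log₂(1/0.54) + 0.23·log₂(1/0.23) + 0.23·log₂(1/0.23) = 1.4554 bits.
RT = 360 + 70 × 1.4554 = 461.88 ms.

462 ms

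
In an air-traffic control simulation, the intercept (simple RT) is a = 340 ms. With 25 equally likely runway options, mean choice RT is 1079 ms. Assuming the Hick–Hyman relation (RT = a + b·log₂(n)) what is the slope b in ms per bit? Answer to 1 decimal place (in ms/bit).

159.1 ms/bit

log₂(25) = 4.6439 bits.
b = (RT − a)/log₂ n = (1079 − 340) / 4.6439 = 159.135 ms/bit.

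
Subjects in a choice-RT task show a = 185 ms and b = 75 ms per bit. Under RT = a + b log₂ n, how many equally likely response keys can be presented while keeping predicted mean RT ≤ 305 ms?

3

Set 185 + 75·log₂ n ≤ 305 → log₂ n ≤ (305 − 185)/75 = 1.6000.
So n ≤ 2^1.6000 = 3.031; the largest integer n is 3.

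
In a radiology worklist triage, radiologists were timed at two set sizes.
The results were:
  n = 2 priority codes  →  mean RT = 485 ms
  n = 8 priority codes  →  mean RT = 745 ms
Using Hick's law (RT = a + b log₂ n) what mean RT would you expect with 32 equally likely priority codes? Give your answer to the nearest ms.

1005 ms

Solve the two-equation system in a and b:
  b = (745 − 485) / (log₂ 8 − log₂ 2) = 260 / (3 − 1) = 130 ms/bit
  a = 485 − 130 × 1 = 355 ms
Then RT(32) = 355 + 130 × log₂ 32 = 355 + 130 × 5 ≈ 1005.000 ms.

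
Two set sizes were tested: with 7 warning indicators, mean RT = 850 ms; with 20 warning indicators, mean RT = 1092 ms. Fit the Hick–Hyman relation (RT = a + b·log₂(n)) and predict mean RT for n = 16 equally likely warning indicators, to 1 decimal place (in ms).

RT is linear in log₂ n, so two points fix the line:
  b = (1092 − 850) / (log₂ 20 − log₂ 7) = 242 / (4.3219 − 2.8074) = 159.781 ms/bit
  a = 850 − 159.781 × 2.8074 = 401.438 ms
Then RT(16) = 401.438 + 159.781 × log₂ 16 = 401.438 + 159.781 × 4 ≈ 1040.562 ms.

1040.6 ms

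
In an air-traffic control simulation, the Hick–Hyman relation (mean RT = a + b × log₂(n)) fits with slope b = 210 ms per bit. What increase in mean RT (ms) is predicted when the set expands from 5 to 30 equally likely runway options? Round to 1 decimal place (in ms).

542.8 ms

The intercept a cancels: ΔRT = b·(log₂ n₂ − log₂ n₁) = b·log₂(n₂/n₁).
log₂(30) − log₂(5) = 4.9069 − 2.3219 = 2.5850.
ΔRT = 210 × 2.5850 = 542.842 ms.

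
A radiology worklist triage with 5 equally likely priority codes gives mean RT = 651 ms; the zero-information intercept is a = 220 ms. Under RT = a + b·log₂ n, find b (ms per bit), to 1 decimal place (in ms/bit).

185.6 ms/bit

5 alternatives carry log₂ 5 = 2.3219 bits; the choice cost is 651 − 220 = 431 ms, so b = 431/2.3219 = 185.622 ms/bit.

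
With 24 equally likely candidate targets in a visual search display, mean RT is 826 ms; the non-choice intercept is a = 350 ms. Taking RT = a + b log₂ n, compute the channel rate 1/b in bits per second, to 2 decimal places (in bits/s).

9.63 bits/s

Choice component = 826 − 350 = 476 ms over log₂(24) = 4.5850 bits.
b = 476 / 4.5850 = 103.818 ms/bit, so 1/b = 9.632 bits/s.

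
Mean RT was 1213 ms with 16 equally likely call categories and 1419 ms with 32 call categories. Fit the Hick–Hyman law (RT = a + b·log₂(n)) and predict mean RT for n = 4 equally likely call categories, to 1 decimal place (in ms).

801.0 ms

With log₂ n on the abscissa the relation is linear; from the two conditions:
  b = (1419 − 1213) / (log₂ 32 − log₂ 16) = 206 / (5 − 4) = 206.000 ms/bit
  a = 1213 − 206.000 × 4 = 389.000 ms
Then RT(4) = 389.000 + 206.000 × log₂ 4 = 389.000 + 206.000 × 2 ≈ 801.000 ms.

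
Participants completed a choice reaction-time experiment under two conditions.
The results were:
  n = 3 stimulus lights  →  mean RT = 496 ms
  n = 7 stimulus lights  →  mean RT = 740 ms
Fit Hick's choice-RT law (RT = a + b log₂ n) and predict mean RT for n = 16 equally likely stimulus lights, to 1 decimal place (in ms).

Fit slope and intercept:
  b = (740 − 496) / (log₂ 7 − log₂ 3) = 244 / (2.8074 − 1.5850) = 199.609 ms/bit
  a = 496 − 199.609 × 1.5850 = 179.628 ms
Then RT(16) = 179.628 + 199.609 × log₂ 16 = 179.628 + 199.609 × 4 ≈ 978.062 ms.

978.1 ms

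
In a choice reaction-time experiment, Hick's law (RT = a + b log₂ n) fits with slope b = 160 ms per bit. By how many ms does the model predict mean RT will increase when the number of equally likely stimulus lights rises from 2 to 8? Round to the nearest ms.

Only the slope matters, since a is common to both: ΔRT = b·log₂(n₂/n₁).
log₂(8) − log₂(2) = log₂(8/2) = log₂(4) = 2.
ΔRT = 160 × 2.0000 = 320.000 ms.

320 ms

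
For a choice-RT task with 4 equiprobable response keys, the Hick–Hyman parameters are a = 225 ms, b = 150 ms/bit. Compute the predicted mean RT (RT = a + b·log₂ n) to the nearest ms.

log₂(4) = 2 bits, so RT = 225 + 150 × 2 ≈ 525.000 ms.

525 ms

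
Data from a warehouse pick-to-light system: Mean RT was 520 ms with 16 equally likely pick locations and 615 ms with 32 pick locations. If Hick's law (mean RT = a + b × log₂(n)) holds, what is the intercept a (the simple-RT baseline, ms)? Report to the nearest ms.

b = (RT₂ − RT₁)/(log₂ n₂ − log₂ n₁) = (615 − 520)/(5 − 4) = 95 ms/bit.
Intercept: a = 520 − 95·log₂(16) = 140.000 ms.

140 ms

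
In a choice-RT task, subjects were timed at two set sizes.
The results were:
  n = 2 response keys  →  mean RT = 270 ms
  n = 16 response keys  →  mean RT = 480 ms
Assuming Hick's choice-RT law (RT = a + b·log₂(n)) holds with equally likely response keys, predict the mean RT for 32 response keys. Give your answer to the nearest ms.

550 ms

Solve the two-equation system in a and b:
  b = (480 − 270) / (log₂ 16 − log₂ 2) = 210 / (4 − 1) = 70 ms/bit
  a = 270 − 70 × 1 = 200 ms
Then RT(32) = 200 + 70 × log₂ 32 = 200 + 70 × 5 ≈ 550.000 ms.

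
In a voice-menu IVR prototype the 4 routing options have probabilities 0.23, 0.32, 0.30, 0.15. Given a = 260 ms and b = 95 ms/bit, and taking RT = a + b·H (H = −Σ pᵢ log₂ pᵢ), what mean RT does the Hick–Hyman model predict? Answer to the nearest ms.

Entropy contributions −pᵢ log₂ pᵢ: 0.4877, 0.5260, 0.5211, 0.4105; sum H = 1.9453 bits.
RT = a + bH = 260 + 95·1.9453 = 444.81 ms.

445 ms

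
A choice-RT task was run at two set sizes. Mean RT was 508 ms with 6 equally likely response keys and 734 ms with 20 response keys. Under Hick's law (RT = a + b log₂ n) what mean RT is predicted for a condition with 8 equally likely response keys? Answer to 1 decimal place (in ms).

RT is linear in log₂ n, so two points fix the line:
  b = (734 − 508) / (log₂ 20 − log₂ 6) = 226 / (4.3219 − 2.5850) = 130.112 ms/bit
  a = 508 − 130.112 × 2.5850 = 171.665 ms
Then RT(8) = 171.665 + 130.112 × log₂ 8 = 171.665 + 130.112 × 3 ≈ 562.001 ms.

562.0 ms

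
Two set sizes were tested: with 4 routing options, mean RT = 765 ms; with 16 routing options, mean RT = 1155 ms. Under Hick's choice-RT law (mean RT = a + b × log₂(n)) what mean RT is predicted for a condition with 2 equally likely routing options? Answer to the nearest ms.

With log₂ n on the abscissa the relation is linear; from the two conditions:
  b = (1155 − 765) / (log₂ 16 − log₂ 4) = 390 / (4 − 2) = 195 ms/bit
  a = 765 − 195 × 2 = 375 ms
Then RT(2) = 375 + 195 × log₂ 2 = 375 + 195 × 1 ≈ 570.000 ms.

570 ms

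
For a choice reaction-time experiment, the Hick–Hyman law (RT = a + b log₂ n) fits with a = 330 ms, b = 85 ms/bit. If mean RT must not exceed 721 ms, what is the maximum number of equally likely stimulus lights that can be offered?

24

Set 330 + 85·log₂ n ≤ 721 → log₂ n ≤ (721 − 330)/85 = 4.6000.
So n ≤ 2^4.6000 = 24.251; the largest integer n is 24.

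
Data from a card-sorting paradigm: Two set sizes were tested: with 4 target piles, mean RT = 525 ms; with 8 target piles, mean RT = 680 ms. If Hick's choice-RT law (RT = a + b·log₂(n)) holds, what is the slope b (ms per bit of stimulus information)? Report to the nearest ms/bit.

155 ms/bit

Slope: b = (680 − 525) / (log₂ 8 − log₂ 4) = 155/1.0000 = 155 ms/bit.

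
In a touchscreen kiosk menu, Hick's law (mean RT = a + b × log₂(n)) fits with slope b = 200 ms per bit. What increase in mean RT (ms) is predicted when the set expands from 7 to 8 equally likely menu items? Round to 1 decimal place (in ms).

The intercept a cancels: ΔRT = b·(log₂ n₂ − log₂ n₁) = b·log₂(n₂/n₁).
log₂(8) − log₂(7) = 3 − 2.8074 = 0.1926.
ΔRT = 200 × 0.1926 = 38.529 ms.

38.5 ms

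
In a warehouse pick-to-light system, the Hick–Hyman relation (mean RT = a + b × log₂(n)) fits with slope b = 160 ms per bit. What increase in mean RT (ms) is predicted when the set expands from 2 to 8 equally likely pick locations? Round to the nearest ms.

320 ms

ΔRT = (a + b log₂ n₂) − (a + b log₂ n₁) = b·(log₂ n₂ − log₂ n₁).
log₂(8) − log₂(2) = log₂(8/2) = log₂(4) = 2.
ΔRT = 160 × 2.0000 = 320.000 ms.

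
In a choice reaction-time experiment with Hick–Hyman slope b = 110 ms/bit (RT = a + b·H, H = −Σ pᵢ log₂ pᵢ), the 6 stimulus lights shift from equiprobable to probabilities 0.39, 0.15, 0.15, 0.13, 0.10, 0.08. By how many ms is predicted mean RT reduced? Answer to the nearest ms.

The RT saving is b·ΔH. Equiprobable H₀ = log₂(6) = 2.5850 bits; with the given probabilities H = 2.3572 bits.
b·(H₀ − H) = 110 × (2.5850 − 2.3572) = 25.05 ms.

25 ms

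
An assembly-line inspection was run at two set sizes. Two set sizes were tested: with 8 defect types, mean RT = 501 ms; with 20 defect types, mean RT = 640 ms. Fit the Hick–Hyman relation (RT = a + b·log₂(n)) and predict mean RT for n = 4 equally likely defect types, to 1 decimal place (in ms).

Fit slope and intercept:
  b = (640 − 501) / (log₂ 20 − log₂ 8) = 139 / (4.3219 − 3) = 105.149 ms/bit
  a = 501 − 105.149 × 3 = 185.552 ms
Then RT(4) = 185.552 + 105.149 × log₂ 4 = 185.552 + 105.149 × 2 ≈ 395.851 ms.

395.9 ms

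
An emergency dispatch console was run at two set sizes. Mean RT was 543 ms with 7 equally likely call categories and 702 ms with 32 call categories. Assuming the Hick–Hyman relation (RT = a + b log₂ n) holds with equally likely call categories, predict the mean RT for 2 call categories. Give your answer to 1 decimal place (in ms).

411.9 ms

RT is linear in log₂ n, so two points fix the line:
  b = (702 − 543) / (log₂ 32 − log₂ 7) = 159 / (5 − 2.8074) = 72.515 ms/bit
  a = 543 − 72.515 × 2.8074 = 339.424 ms
Then RT(2) = 339.424 + 72.515 × log₂ 2 = 339.424 + 72.515 × 1 ≈ 411.939 ms.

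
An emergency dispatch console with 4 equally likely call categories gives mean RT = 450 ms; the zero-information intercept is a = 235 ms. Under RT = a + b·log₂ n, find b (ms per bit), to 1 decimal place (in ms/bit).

107.5 ms/bit

log₂(4) = 2 bits.
b = (RT − a)/log₂ n = (450 − 235) / 2 = 107.500 ms/bit.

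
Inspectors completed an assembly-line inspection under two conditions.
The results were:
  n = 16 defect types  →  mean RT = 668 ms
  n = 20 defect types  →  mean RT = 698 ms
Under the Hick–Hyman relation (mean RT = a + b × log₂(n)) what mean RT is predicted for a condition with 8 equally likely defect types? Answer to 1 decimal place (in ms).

Fit slope and intercept:
  b = (698 − 668) / (log₂ 20 − log₂ 16) = 30 / (4.3219 − 4) = 93.189 ms/bit
  a = 668 − 93.189 × 4 = 295.246 ms
Then RT(8) = 295.246 + 93.189 × log₂ 8 = 295.246 + 93.189 × 3 ≈ 574.811 ms.

574.8 ms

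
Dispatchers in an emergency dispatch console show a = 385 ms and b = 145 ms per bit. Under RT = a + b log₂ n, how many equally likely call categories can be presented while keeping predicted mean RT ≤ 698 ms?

145·log₂ n ≤ 698 − 385 = 313, giving log₂ n ≤ 2.1586 and n ≤ 4.465. The largest whole number is 4.

4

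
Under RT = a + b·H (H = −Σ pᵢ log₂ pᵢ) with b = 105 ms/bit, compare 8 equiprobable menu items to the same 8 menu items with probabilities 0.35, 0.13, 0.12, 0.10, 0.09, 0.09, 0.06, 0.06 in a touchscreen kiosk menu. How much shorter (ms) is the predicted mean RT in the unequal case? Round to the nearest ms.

The RT saving is b·ΔH. Equiprobable H₀ = log₂(8) = 3.0000 bits; with the given probabilities H = 2.7244 bits.
b·(H₀ − H) = 105 × (3.0000 − 2.7244) = 28.94 ms.

29 ms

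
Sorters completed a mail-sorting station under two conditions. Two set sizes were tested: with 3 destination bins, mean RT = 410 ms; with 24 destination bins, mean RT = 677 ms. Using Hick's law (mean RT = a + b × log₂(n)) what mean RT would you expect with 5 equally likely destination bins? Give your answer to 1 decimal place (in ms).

RT is linear in log₂ n, so two points fix the line:
  b = (677 − 410) / (log₂ 24 − log₂ 3) = 267 / (4.5850 − 1.5850) = 89.000 ms/bit
  a = 410 − 89.000 × 1.5850 = 268.938 ms
Then RT(5) = 268.938 + 89.000 × log₂ 5 = 268.938 + 89.000 × 2.3219 ≈ 475.590 ms.

475.6 ms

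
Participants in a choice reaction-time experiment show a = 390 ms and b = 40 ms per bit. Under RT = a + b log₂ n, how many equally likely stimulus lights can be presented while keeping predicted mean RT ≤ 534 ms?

Set 390 + 40·log₂ n ≤ 534 → log₂ n ≤ (534 − 390)/40 = 3.6000.
So n ≤ 2^3.6000 = 12.126; the largest integer n is 12.

12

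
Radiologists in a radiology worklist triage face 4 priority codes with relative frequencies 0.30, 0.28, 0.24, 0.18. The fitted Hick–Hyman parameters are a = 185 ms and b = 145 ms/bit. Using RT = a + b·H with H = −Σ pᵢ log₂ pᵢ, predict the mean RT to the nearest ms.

471 ms

H = 0.30·log₂(1/0.30) + 0.28·log₂(1/0.28) + 0.24·log₂(1/0.24) + 0.18·log₂(1/0.18) = 1.9748 bits.
RT = 185 + 145 × 1.9748 = 471.34 ms.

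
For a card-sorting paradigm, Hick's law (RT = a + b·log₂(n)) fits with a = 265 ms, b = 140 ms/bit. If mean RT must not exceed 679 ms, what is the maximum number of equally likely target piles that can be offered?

7

140·log₂ n ≤ 679 − 265 = 414, giving log₂ n ≤ 2.9571 and n ≤ 7.766. The largest whole number is 7.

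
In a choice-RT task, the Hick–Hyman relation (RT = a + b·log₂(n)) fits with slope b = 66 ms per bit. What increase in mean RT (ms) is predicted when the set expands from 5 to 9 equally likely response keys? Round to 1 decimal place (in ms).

56.0 ms

The intercept a cancels: ΔRT = b·(log₂ n₂ − log₂ n₁) = b·log₂(n₂/n₁).
log₂(9) − log₂(5) = 3.1699 − 2.3219 = 0.8480.
ΔRT = 66 × 0.8480 = 55.968 ms.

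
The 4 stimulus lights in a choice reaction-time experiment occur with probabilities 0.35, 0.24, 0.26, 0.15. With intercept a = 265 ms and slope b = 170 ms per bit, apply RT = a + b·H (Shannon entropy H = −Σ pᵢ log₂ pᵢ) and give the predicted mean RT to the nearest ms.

H = 0.35·log₂(1/0.35) + 0.24·log₂(1/0.24) + 0.26·log₂(1/0.26) + 0.15·log₂(1/0.15) = 1.9401 bits.
RT = 265 + 170 × 1.9401 = 594.81 ms.

595 ms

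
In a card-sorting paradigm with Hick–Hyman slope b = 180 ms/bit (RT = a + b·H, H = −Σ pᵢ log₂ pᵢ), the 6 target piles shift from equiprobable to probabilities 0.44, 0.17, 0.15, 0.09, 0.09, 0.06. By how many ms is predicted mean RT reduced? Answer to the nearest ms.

63 ms

Equiprobable entropy H₀ = log₂ 6 = 2.5850 bits.
Skewed entropy H = −Σ pᵢ log₂ pᵢ = 2.2351 bits.
ΔRT = b·(H₀ − H) = 180 × 0.3498 = 62.97 ms.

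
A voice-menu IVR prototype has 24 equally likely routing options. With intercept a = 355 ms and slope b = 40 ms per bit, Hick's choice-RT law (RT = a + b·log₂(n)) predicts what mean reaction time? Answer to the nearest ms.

log₂(24) = 4.5850 bits, so RT = 355 + 40 × 4.5850 ≈ 538.399 ms.

538 ms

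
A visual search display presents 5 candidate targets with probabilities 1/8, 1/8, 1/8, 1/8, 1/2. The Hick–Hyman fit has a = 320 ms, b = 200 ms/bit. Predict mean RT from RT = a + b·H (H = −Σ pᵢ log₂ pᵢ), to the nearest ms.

Each term −pᵢ log₂ pᵢ: 0.125·3 + 0.125·3 + 0.125·3 + 0.125·3 + 0.5·1; summed, H = 2.000 bits.
Mean RT = a + bH = 320 + 200·2.000 = 720.00 ms.

720 ms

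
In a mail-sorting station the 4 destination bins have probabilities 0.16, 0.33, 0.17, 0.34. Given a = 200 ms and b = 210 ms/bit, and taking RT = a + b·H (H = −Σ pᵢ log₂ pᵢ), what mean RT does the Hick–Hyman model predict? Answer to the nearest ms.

602 ms

H = 0.16·log₂(1/0.16) + 0.33·log₂(1/0.33) + 0.17·log₂(1/0.17) + 0.34·log₂(1/0.34) = 1.9146 bits.
RT = 200 + 210 × 1.9146 = 602.07 ms.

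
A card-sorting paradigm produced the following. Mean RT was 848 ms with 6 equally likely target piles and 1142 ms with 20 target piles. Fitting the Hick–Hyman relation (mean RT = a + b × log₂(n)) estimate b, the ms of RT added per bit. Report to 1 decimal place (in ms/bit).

169.3 ms/bit

Slope: b = (1142 − 848) / (log₂ 20 − log₂ 6) = 294/1.7370 = 169.261 ms/bit.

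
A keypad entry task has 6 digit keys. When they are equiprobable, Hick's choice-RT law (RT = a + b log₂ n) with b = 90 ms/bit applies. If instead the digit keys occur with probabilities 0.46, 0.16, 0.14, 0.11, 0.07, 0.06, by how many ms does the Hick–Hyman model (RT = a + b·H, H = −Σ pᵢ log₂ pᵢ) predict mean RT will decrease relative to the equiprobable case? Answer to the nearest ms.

The RT saving is b·ΔH. Equiprobable H₀ = log₂(6) = 2.5850 bits; with the given probabilities H = 2.1978 bits.
b·(H₀ − H) = 90 × (2.5850 − 2.1978) = 34.84 ms.

35 ms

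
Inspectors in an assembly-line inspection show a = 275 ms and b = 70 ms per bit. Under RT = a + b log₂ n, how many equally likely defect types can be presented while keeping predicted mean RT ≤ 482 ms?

7

Set 275 + 70·log₂ n ≤ 482 → log₂ n ≤ (482 − 275)/70 = 2.9571.
So n ≤ 2^2.9571 = 7.766; the largest integer n is 7.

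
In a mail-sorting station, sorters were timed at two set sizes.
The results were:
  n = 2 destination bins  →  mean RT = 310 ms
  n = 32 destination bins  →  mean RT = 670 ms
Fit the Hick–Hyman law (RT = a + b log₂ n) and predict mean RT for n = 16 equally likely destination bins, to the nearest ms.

580 ms

Fit slope and intercept:
  b = (670 − 310) / (log₂ 32 − log₂ 2) = 360 / (5 − 1) = 90 ms/bit
  a = 310 − 90 × 1 = 220 ms
Then RT(16) = 220 + 90 × log₂ 16 = 220 + 90 × 4 ≈ 580.000 ms.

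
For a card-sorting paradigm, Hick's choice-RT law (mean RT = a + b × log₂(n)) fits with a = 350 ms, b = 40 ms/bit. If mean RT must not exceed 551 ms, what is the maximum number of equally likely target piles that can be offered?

32

Information budget: (551 − 350)/40 = 5.0250 bits, so n ≤ 2^5.0250 = 32.559 → at most 32.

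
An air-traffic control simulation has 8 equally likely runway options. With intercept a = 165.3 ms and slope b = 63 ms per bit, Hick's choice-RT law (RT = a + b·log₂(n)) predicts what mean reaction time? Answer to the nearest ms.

354 ms

log₂(8) = 3 bits, so RT = 165.3 + 63 × 3 ≈ 354.300 ms.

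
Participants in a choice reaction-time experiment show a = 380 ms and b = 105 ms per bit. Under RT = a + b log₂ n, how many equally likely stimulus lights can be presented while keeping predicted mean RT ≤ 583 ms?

3

105·log₂ n ≤ 583 − 380 = 203, giving log₂ n ≤ 1.9333 and n ≤ 3.819. The largest whole number is 3.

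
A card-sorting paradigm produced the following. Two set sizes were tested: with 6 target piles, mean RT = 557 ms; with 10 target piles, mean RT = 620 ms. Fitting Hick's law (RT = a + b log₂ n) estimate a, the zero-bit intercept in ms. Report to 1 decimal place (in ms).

336.0 ms

Slope: b = (620 − 557) / (log₂ 10 − log₂ 6) = 63/0.7370 = 85.486 ms/bit.
Intercept: a = 557 − 85.486·log₂(6) = 336.023 ms.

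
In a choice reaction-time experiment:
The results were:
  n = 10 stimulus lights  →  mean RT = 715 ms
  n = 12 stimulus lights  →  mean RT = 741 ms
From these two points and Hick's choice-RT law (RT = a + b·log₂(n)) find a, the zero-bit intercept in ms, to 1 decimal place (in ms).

b = (RT₂ − RT₁)/(log₂ n₂ − log₂ n₁) = (741 − 715)/(3.5850 − 3.3219) = 98.846 ms/bit.
Intercept: a = 715 − 98.846·log₂(10) = 386.639 ms.

386.6 ms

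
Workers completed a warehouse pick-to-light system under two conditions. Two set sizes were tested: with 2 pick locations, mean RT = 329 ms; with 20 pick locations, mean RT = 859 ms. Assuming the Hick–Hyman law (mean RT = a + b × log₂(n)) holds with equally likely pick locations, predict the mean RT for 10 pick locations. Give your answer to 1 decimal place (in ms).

699.5 ms

RT is linear in log₂ n, so two points fix the line:
  b = (859 − 329) / (log₂ 20 − log₂ 2) = 530 / (4.3219 − 1) = 159.546 ms/bit
  a = 329 − 159.546 × 1 = 169.454 ms
Then RT(10) = 169.454 + 159.546 × log₂ 10 = 169.454 + 159.546 × 3.3219 ≈ 699.454 ms.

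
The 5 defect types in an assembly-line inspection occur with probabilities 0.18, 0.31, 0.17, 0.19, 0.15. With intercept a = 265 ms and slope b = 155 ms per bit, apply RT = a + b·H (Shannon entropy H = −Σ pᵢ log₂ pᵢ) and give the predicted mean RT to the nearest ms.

H = 0.18·log₂(1/0.18) + 0.31·log₂(1/0.31) + 0.17·log₂(1/0.17) + 0.19·log₂(1/0.19) + 0.15·log₂(1/0.15) = 2.2695 bits.
RT = 265 + 155 × 2.2695 = 616.77 ms.

617 ms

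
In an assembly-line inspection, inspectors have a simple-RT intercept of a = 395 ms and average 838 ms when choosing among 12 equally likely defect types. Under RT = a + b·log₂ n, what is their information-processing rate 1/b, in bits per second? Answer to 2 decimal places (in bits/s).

8.09 bits/s

Choice component = 838 − 395 = 443 ms over log₂(12) = 3.5850 bits.
b = 443 / 3.5850 = 123.572 ms/bit, so 1/b = 8.092 bits/s.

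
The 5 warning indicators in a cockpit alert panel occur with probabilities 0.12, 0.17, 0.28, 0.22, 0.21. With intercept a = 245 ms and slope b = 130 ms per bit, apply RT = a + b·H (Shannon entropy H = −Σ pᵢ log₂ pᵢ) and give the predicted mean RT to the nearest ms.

Entropy contributions −pᵢ log₂ pᵢ: 0.3671, 0.4346, 0.5142, 0.4806, 0.4728; sum H = 2.2693 bits.
RT = a + bH = 245 + 130·2.2693 = 540.01 ms.

540 ms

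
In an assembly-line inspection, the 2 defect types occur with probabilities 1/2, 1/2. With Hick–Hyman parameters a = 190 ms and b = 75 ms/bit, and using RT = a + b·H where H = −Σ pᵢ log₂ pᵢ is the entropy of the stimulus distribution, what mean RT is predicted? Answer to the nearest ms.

265 ms

Each term −pᵢ log₂ pᵢ: 0.5·1 + 0.5·1; summed, H = 1.000 bits.
Mean RT = a + bH = 190 + 75·1.000 = 265.00 ms.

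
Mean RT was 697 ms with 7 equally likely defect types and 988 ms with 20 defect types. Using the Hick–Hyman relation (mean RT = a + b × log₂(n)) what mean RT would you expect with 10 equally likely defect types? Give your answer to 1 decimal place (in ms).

RT is linear in log₂ n, so two points fix the line:
  b = (988 − 697) / (log₂ 20 − log₂ 7) = 291 / (4.3219 − 2.8074) = 192.133 ms/bit
  a = 697 − 192.133 × 2.8074 = 157.614 ms
Then RT(10) = 157.614 + 192.133 × log₂ 10 = 157.614 + 192.133 × 3.3219 ≈ 795.867 ms.

795.9 ms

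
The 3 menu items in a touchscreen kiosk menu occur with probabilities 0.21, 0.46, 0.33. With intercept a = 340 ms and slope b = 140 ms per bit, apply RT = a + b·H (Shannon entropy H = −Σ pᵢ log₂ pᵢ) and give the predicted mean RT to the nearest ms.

Entropy contributions −pᵢ log₂ pᵢ: 0.4728, 0.5153, 0.5278; sum H = 1.5160 bits.
RT = a + bH = 340 + 140·1.5160 = 552.24 ms.

552 ms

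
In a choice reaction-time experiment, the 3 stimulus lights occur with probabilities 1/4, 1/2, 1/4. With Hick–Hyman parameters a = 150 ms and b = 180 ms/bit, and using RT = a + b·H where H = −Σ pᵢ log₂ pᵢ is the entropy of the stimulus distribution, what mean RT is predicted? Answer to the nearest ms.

420 ms

H = −Σ pᵢ log₂ pᵢ = 0.25·2 + 0.5·1 + 0.25·2 = 1.500 bits.
RT = 150 + 180 × 1.500 = 420.00 ms.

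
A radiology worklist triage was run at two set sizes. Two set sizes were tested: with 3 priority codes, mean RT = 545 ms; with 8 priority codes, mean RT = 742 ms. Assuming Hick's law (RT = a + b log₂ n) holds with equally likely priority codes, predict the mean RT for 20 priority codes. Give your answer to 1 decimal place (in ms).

926.0 ms

With log₂ n on the abscissa the relation is linear; from the two conditions:
  b = (742 − 545) / (log₂ 8 − log₂ 3) = 197 / (3 − 1.5850) = 139.219 ms/bit
  a = 545 − 139.219 × 1.5850 = 324.343 ms
Then RT(20) = 324.343 + 139.219 × log₂ 20 = 324.343 + 139.219 × 4.3219 ≈ 926.037 ms.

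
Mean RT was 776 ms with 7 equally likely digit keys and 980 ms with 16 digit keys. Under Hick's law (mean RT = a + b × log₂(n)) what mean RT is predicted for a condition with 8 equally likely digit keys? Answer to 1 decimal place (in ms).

Fit slope and intercept:
  b = (980 − 776) / (log₂ 16 − log₂ 7) = 204 / (4 − 2.8074) = 171.048 ms/bit
  a = 776 − 171.048 × 2.8074 = 295.807 ms
Then RT(8) = 295.807 + 171.048 × log₂ 8 = 295.807 + 171.048 × 3 ≈ 808.952 ms.

809.0 ms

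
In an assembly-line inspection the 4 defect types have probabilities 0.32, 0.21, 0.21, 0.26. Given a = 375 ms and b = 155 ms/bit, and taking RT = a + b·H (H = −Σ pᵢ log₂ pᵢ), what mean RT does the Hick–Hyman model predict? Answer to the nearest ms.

Entropy contributions −pᵢ log₂ pᵢ: 0.5260, 0.4728, 0.4728, 0.5053; sum H = 1.9770 bits.
RT = a + bH = 375 + 155·1.9770 = 681.43 ms.

681 ms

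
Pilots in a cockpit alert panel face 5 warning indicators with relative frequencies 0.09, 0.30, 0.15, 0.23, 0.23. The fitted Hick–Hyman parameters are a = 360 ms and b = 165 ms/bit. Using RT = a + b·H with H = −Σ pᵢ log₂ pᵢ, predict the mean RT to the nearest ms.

726 ms

H = 0.09·log₂(1/0.09) + 0.30·log₂(1/0.30) + 0.15·log₂(1/0.15) + 0.23·log₂(1/0.23) + 0.23·log₂(1/0.23) = 2.2196 bits.
RT = 360 + 165 × 2.2196 = 726.24 ms.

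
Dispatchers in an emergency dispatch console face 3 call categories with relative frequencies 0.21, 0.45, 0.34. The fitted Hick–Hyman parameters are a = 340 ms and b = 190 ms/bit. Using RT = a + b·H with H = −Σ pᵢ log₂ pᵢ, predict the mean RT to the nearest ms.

H = 0.21·log₂(1/0.21) + 0.45·log₂(1/0.45) + 0.34·log₂(1/0.34) = 1.5204 bits.
RT = 340 + 190 × 1.5204 = 628.88 ms.

629 ms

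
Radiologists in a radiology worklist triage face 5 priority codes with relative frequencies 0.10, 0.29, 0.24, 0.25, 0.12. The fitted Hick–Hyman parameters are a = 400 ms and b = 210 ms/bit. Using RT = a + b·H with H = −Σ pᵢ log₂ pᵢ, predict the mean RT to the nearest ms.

H = 0.10·log₂(1/0.10) + 0.29·log₂(1/0.29) + 0.24·log₂(1/0.24) + 0.25·log₂(1/0.25) + 0.12·log₂(1/0.12) = 2.2113 bits.
RT = 400 + 210 × 2.2113 = 864.37 ms.

864 ms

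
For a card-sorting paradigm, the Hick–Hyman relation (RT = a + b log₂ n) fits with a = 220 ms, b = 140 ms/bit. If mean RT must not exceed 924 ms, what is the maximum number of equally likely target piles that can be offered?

140·log₂ n ≤ 924 − 220 = 704, giving log₂ n ≤ 5.0286 and n ≤ 32.640. The largest whole number is 32.

32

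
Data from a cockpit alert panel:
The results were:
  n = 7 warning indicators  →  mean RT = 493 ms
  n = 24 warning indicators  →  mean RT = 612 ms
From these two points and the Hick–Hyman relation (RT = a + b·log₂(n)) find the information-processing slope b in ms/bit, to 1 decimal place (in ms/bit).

66.9 ms/bit

b = (RT₂ − RT₁)/(log₂ n₂ − log₂ n₁) = (612 − 493)/(4.5850 − 2.8074) = 66.944 ms/bit.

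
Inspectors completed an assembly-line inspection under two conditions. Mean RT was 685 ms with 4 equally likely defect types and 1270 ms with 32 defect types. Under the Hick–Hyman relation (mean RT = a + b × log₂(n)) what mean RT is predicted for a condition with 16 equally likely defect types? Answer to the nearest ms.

1075 ms

Solve the two-equation system in a and b:
  b = (1270 − 685) / (log₂ 32 − log₂ 4) = 585 / (5 − 2) = 195 ms/bit
  a = 685 − 195 × 2 = 295 ms
Then RT(16) = 295 + 195 × log₂ 16 = 295 + 195 × 4 ≈ 1075.000 ms.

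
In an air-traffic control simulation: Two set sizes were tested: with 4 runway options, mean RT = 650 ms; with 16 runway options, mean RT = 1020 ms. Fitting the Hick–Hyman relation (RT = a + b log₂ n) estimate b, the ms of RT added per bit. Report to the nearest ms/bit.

The slope on a log₂ axis is (1020 − 650) / (4 − 2) = 185 ms/bit.

185 ms/bit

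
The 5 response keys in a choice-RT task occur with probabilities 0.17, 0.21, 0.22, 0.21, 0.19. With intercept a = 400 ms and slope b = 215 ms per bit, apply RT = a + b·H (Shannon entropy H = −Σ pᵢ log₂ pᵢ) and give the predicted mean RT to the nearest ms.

H = 0.17·log₂(1/0.17) + 0.21·log₂(1/0.21) + 0.22·log₂(1/0.22) + 0.21·log₂(1/0.21) + 0.19·log₂(1/0.19) = 2.3160 bits.
RT = 400 + 215 × 2.3160 = 897.95 ms.

898 ms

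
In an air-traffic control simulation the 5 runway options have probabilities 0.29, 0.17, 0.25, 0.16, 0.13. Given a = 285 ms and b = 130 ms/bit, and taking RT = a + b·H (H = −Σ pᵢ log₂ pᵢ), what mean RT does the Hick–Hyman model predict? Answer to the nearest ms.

579 ms

Entropy contributions −pᵢ log₂ pᵢ: 0.5179, 0.4346, 0.5000, 0.4230, 0.3826; sum H = 2.2582 bits.
RT = a + bH = 285 + 130·2.2582 = 578.56 ms.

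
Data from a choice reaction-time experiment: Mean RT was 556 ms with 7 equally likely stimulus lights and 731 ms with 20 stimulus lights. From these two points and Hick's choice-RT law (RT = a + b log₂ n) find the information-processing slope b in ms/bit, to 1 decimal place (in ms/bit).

Slope: b = (731 − 556) / (log₂ 20 − log₂ 7) = 175/1.5146 = 115.544 ms/bit.

115.5 ms/bit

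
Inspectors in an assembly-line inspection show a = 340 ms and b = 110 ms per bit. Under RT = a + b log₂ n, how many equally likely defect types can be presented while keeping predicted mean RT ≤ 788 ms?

Set 340 + 110·log₂ n ≤ 788 → log₂ n ≤ (788 − 340)/110 = 4.0727.
So n ≤ 2^4.0727 = 16.827; the largest integer n is 16.

16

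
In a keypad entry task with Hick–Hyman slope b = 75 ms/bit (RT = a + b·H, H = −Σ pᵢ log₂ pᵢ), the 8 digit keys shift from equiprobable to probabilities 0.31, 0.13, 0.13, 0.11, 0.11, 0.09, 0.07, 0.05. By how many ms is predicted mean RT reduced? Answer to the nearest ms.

Equiprobable entropy H₀ = log₂ 8 = 3.0000 bits.
Skewed entropy H = −Σ pᵢ log₂ pᵢ = 2.7870 bits.
ΔRT = b·(H₀ − H) = 75 × 0.2130 = 15.98 ms.

16 ms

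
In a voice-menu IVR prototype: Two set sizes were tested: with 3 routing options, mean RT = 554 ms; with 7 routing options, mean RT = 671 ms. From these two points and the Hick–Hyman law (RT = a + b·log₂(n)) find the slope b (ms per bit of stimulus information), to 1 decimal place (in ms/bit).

Slope: b = (671 − 554) / (log₂ 7 − log₂ 3) = 117/1.2224 = 95.714 ms/bit.

95.7 ms/bit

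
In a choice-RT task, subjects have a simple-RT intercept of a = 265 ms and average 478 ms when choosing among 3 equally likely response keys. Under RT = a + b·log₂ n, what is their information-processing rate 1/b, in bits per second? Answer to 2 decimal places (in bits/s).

b = (478 − 265)/log₂ 3 = 213/1.5850 = 134.388 ms per bit = 0.13439 s/bit; the reciprocal is 7.441 bits/s.

7.44 bits/s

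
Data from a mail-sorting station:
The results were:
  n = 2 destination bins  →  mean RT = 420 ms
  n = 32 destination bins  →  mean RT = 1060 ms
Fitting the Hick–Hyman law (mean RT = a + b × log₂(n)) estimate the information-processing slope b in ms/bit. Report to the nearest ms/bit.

160 ms/bit

b = (RT₂ − RT₁)/(log₂ n₂ − log₂ n₁) = (1060 − 420)/(5 − 1) = 160 ms/bit.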